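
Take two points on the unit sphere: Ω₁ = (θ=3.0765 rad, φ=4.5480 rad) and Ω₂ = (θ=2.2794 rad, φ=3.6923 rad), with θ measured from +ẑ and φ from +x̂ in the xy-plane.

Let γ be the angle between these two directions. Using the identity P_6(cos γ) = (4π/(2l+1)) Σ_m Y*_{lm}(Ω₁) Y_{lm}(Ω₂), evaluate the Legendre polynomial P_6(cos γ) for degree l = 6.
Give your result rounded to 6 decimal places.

-0.065833

Addition theorem: P_6(cos γ) = (4π/13) Σ_m Y*_{lm}(Ω₁) Y_{lm}(Ω₂), m = −6…6:
  m=-6: Y*=-0.000000+0.000000i  Y=-0.091334+0.014988i  product +0.000000-0.000000i
  m=-5: Y*=+0.000001+0.000001i  Y=-0.254375-0.103984i  product -0.000000-0.000000i
  m=-4: Y*=+0.000050-0.000039i  Y=-0.256291-0.350012i  product -0.000026-0.000008i
  m=-3: Y*=-0.000674-0.001253i  Y=-0.025000-0.306733i  product -0.000368+0.000238i
  m=-2: Y*=-0.020604+0.007029i  Y=-0.059817+0.117939i  product +0.000403-0.002850i
  m=-1: Y*=+0.034345+0.207040i  Y=-0.309880+0.190291i  product -0.050041-0.057622i
  m=+0: Y*=+0.972350-0.000000i  Y=+0.032868+0.000000i  product +0.031959+0.000000i
  m=+1: Y*=-0.034345+0.207040i  Y=+0.309880+0.190291i  product -0.050041+0.057622i
  m=+2: Y*=-0.020604-0.007029i  Y=-0.059817-0.117939i  product +0.000403+0.002850i
  m=+3: Y*=+0.000674-0.001253i  Y=+0.025000-0.306733i  product -0.000368-0.000238i
  m=+4: Y*=+0.000050+0.000039i  Y=-0.256291+0.350012i  product -0.000026+0.000008i
  m=+5: Y*=-0.000001+0.000001i  Y=+0.254375-0.103984i  product -0.000000+0.000000i
  m=+6: Y*=-0.000000-0.000000i  Y=-0.091334-0.014988i  product +0.000000+0.000000i
Σ over m = -0.068104-0.000000i; ×(4π/13) → -0.065833-0.000000i. Real part: -0.065833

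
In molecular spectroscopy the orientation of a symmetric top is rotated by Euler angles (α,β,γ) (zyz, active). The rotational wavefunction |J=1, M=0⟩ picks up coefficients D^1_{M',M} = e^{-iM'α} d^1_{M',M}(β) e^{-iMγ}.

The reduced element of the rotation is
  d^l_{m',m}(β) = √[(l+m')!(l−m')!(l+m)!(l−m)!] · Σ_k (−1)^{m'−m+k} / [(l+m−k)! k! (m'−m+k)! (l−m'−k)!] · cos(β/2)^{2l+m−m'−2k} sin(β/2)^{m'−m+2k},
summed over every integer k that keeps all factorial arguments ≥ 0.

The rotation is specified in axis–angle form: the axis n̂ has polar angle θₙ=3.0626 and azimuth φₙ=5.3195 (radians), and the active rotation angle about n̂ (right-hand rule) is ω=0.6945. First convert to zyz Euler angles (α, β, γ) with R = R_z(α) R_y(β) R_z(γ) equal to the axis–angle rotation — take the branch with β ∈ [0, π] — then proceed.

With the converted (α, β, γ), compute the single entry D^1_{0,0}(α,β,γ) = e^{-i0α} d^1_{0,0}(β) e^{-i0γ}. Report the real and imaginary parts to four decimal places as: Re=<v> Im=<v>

Axis–angle → zyz. n̂ = (sinθₙcosφₙ, sinθₙsinφₙ, cosθₙ) = (+0.045018, -0.064809, -0.996882), ω = 0.6945.
R = I cosω + sinω [n̂]ₓ + (1−cosω) n̂n̂ᵀ gives
  R = [+0.768843, +0.637330, -0.051873; -0.638681, +0.769347, -0.013847; +0.031083, +0.043776, +0.998558]
β = atan2(√(R₁₃²+R₂₃²), R₃₃) = 0.053715; α = atan2(R₂₃, R₁₃) mod 2π = 3.402452; γ = atan2(R₃₂, −R₃₁) mod 2π = 2.188230
D^1_{0,0}(3.4025,0.0537,2.1882) = e^{-i·0·3.4025}·d^1_{0,0}(0.0537)·e^{-i·0·2.1882}. Compute d first:
c=cos(0.053715/2)=0.999639, s=sin(0.053715/2)=0.026854; N=√[1·1·1·1]=1.000000
Admissible k: 0..1 (factorial args all ≥0)
  k=0: (−1)^0·1.0000/(1)·0.9996^2·0.0269^0 = +0.999279
  k=1: (−1)^1·1.0000/(1)·0.9996^0·0.0269^2 = -0.000721
d^1_{0,0}(0.0537) = +0.999279 -0.000721 = +0.998558
Phases: e^{-i·(0)·3.4025}=+1.000000+0.000000i, e^{-i·(0)·2.1882}=+1.000000+0.000000i ⇒ D=+0.998558+0.000000i

Re=0.9986 Im=0.0000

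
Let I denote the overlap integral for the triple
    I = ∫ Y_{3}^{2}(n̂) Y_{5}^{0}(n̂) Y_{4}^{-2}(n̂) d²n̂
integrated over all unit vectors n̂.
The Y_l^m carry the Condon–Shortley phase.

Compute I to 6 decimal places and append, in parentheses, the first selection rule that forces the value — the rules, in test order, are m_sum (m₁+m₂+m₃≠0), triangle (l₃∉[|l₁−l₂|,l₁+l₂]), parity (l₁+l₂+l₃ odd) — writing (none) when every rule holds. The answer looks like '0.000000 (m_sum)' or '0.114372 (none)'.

m-sum 0 ✓  L=12 even ✓  2≤4≤8 ✓
Π(2lᵢ+1) = 7×11×9 = 693
triangle coeff Δ(3,5,4) = 1/180180
Σ_t [1,3]: t=1:−1/576 t=2:+1/144 t=3:−1/576 = 1/288
(3j)²=20/1001 [(3 5 4; 0 0 0)], sign=+1
Σ_t [0,1]: t=0:+1/2880 t=1:−1/576 = -1/720
(3j)²=80/3003 [(3 5 4; 2 0 -2)], sign=-1
⇒ 4πI² = 4800/13013
I = (-1)√(4800/13013/(4π)) = -0.17132746
No selection rule forces the value: the integral is nonzero (none).

-0.171327 (none)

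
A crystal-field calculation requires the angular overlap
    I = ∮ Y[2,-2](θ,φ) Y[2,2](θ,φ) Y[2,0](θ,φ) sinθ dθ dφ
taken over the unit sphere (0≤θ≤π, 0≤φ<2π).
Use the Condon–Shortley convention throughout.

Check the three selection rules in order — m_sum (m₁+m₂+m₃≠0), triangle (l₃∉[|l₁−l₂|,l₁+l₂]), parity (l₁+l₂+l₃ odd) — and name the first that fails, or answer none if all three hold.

none

m₁+m₂+m₃ = -2 + 2 + 0 = 0  ✓
triangle: |2−2|=0 ≤ l₃=2 ≤ 2+2=4  ✓
parity: l₁+l₂+l₃ = 6 is even  ✓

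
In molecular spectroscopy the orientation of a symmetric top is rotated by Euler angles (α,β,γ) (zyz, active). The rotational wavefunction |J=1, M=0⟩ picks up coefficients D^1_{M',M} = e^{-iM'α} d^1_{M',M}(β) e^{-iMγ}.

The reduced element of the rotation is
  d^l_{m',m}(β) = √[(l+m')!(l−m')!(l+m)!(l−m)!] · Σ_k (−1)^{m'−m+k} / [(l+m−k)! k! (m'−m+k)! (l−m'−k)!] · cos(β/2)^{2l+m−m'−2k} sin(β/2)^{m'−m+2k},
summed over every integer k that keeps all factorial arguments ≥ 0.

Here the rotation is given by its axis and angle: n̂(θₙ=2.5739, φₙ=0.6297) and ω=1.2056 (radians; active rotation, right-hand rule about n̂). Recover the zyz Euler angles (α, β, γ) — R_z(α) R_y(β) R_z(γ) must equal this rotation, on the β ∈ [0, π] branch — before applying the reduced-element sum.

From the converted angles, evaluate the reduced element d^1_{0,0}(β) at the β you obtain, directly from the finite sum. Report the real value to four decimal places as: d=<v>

Axis–angle → zyz. n̂ = (sinθₙcosφₙ, sinθₙsinφₙ, cosθₙ) = (+0.434562, +0.316646, -0.843144), ω = 1.2056.
R = I cosω + sinω [n̂]ₓ + (1−cosω) n̂n̂ᵀ gives
  R = [+0.478534, +0.876002, +0.060219; -0.699082, +0.421589, -0.577535; -0.531309, +0.234273, +0.814142]
β = atan2(√(R₁₃²+R₂₃²), R₃₃) = 0.619547; α = atan2(R₂₃, R₁₃) mod 2π = 4.816282; γ = atan2(R₃₂, −R₃₁) mod 2π = 0.415289
d^1_{0,0}(β=0.6195) via the finite sum:
Half-angle: c=0.952403, s=0.304843. N=√(1·1·1·1)=1.000000
The bounds max(0,m−m')=0 and min(l+m,l−m')=1 give 2 terms
  k=0: (−1)^0·1.0000/(1)·0.9524^2·0.3048^0 = +0.907071
  k=1: (−1)^1·1.0000/(1)·0.9524^0·0.3048^2 = -0.092929
d^1_{0,0}(0.6195) = +0.907071 -0.092929 = +0.814142

d=0.8141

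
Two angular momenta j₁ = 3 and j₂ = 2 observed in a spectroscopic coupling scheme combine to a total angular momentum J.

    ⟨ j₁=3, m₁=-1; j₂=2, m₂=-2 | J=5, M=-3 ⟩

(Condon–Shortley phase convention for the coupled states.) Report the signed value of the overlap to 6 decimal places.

+0.577350

triangle: 0!·6!·4!/11! = 17280/39916800
(j±m)!: 2!·4!·0!·4!·2!·8! = 92897280
prefactor² = (2J+1)·Δ·N² = 442368
  k=0: +1/(0!·0!·4!·0!·2!·4!) = 1/1152
Σ = 1/1152  ⇒  CG² = 442368·(1/1152)² = 1/3
CG = +√(1/3) = +0.577350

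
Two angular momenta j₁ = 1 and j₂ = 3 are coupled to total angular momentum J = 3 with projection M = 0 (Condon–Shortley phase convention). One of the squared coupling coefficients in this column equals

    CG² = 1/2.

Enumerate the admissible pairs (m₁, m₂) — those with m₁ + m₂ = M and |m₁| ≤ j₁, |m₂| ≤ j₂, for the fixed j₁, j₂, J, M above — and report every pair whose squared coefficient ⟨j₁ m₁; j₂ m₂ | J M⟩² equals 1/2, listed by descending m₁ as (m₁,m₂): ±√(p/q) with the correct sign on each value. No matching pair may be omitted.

(1,-1): +√(1/2); (-1,1): −√(1/2)

Admissible pairs with m₁+m₂ = M = 0: (-1,1), (0,0), (1,-1)
  (m₁,m₂)=(1,-1): CG² = 1/2, CG = +√(1/2)   ← matches the target
  (m₁,m₂)=(0,0): CG² = 0/1, CG = 0
  (m₁,m₂)=(-1,1): CG² = 1/2, CG = −√(1/2)   ← matches the target
Pairs with CG² = 1/2: (1,-1): +√(1/2); (-1,1): −√(1/2)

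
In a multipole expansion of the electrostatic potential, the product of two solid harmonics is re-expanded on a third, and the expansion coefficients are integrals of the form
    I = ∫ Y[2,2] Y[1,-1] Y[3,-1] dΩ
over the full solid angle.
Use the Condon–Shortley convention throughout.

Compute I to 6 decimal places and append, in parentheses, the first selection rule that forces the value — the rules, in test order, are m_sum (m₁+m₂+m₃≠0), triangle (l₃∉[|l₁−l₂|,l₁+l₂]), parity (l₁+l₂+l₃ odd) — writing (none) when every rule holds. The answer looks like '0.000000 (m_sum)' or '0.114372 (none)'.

Checks pass: Σm=0; 6 even; l₃=3∈[1,3].
(2·2+1)(2·1+1)(2·3+1) = 105
Δ: 0! 4! 2! / 7! → 1/105
sum: t=0:+1/4 = 1/4
3j²(2 1 3; 0 0 0) = Δ·Π!·Σ² = 3/35  (sign -1)
sum: t=0:+1/48 = 1/48
3j²(2 1 3; 2 -1 -1) = Δ·Π!·Σ² = 1/105  (sign +1)
combine: 4πI² = 105·3/35·1/105 = 3/35
take √, sign -1: I = -0.08258890
No selection rule forces the value: the integral is nonzero (none).

-0.082589 (none)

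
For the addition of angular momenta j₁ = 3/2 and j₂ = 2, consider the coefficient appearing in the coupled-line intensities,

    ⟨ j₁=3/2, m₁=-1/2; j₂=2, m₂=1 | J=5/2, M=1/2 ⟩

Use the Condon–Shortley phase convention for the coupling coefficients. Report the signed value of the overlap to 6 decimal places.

-0.597614

√[6·1!2!3!/7! · 1!2!3!1!3!2!] = √(72/35)
  +(−1)^0/∏(0,1,2,3,0,0)! = 1/12  (running 1/12)
  +(−1)^1/∏(1,0,1,2,1,1)! = -1/2  (running -5/12)
⟨..|..⟩ = √(72/35)·(-5/12) = -0.597614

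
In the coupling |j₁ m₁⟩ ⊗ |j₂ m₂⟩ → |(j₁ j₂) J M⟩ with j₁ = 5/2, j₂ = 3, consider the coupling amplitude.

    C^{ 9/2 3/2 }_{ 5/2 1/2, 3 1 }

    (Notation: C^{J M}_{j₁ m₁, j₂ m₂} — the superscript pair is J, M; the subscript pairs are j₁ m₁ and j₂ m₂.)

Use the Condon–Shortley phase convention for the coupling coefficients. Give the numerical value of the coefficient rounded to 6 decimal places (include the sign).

√[10·1!4!5!/11! · 3!2!4!2!6!3!] = √(138240/77)
  +(−1)^0/∏(0,1,2,4,2,1)! = 1/96  (running 1/96)
  +(−1)^1/∏(1,0,1,3,3,2)! = -1/72  (running -1/288)
⟨..|..⟩ = √(138240/77)·(-1/288) = -0.147122

-0.147122  (= −√(5/231))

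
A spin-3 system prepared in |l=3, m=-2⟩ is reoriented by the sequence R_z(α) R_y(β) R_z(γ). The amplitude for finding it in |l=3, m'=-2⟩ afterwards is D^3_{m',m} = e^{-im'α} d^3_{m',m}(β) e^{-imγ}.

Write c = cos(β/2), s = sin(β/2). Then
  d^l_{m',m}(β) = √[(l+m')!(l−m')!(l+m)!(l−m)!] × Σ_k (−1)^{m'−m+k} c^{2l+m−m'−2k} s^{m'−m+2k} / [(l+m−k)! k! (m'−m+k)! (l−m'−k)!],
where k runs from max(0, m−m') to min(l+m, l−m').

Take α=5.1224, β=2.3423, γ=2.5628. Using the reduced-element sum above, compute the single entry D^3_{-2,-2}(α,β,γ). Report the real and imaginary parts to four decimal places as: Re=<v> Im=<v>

Split into d^3_{-2,-2}(β=2.3423) × two z-phases.
With c≡cos(β/2)=0.389093 and s≡sin(β/2)=0.921199, N=[1·120·1·120]^{1/2}=120.000000
Admissible k: 0..1 (factorial args all ≥0)
  k=0: (−1)^0·120.0000/(120)·0.3891^6·0.9212^0 = +0.003470
  k=1: (−1)^1·120.0000/(24)·0.3891^4·0.9212^2 = -0.097250
d^3_{-2,-2}(2.3423) = +0.003470 -0.097250 = -0.093780
D = (-0.682205-0.731161i)·(-0.093780)·(+0.401552-0.915836i) = +0.088487-0.031059i

Re=0.0885 Im=-0.0311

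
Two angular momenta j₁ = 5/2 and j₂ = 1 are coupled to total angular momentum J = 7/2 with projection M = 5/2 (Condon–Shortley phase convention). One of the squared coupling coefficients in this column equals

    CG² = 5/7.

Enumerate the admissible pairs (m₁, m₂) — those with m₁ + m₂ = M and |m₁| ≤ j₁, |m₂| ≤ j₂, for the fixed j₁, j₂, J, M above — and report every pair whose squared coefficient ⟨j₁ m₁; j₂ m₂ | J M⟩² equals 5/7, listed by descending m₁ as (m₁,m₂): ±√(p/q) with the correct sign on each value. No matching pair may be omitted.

Admissible pairs with m₁+m₂ = M = 5/2: (3/2,1), (5/2,0)
  (m₁,m₂)=(5/2,0): CG² = 2/7, CG = +√(2/7)
  (m₁,m₂)=(3/2,1): CG² = 5/7, CG = +√(5/7)   ← matches the target
Pairs with CG² = 5/7: (3/2,1): +√(5/7)

(3/2,1): +√(5/7)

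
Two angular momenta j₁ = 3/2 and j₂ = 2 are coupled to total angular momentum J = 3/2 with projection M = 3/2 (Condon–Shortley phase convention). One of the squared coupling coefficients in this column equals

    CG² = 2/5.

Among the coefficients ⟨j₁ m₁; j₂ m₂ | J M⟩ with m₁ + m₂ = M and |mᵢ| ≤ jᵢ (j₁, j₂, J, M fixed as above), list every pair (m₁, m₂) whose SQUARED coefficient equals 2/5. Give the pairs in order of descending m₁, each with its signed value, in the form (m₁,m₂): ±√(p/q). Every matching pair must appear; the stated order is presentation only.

(1/2,1): −√(2/5); (-1/2,2): +√(2/5)

Admissible pairs with m₁+m₂ = M = 3/2: (-1/2,2), (1/2,1), (3/2,0)
  (m₁,m₂)=(3/2,0): CG² = 1/5, CG = +√(1/5)
  (m₁,m₂)=(1/2,1): CG² = 2/5, CG = −√(2/5)   ← matches the target
  (m₁,m₂)=(-1/2,2): CG² = 2/5, CG = +√(2/5)   ← matches the target
Pairs with CG² = 2/5: (1/2,1): −√(2/5); (-1/2,2): +√(2/5)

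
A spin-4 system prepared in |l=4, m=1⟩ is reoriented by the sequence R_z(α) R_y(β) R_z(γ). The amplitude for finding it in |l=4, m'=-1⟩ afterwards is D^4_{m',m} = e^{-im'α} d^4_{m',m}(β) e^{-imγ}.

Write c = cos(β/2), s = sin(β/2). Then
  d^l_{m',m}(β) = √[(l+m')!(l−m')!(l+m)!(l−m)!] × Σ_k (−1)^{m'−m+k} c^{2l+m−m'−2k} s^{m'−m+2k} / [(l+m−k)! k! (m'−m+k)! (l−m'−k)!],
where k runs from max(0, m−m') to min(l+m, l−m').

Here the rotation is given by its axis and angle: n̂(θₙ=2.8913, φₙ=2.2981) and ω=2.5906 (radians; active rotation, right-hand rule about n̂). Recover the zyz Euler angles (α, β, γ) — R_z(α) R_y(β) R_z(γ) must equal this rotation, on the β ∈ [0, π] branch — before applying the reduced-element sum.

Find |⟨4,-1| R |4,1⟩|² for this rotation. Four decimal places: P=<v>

P=0.1545

Axis–angle → zyz. n̂ = (sinθₙcosφₙ, sinθₙsinφₙ, cosθₙ) = (-0.164677, +0.185015, -0.968840), ω = 2.5906.
R = I cosω + sinω [n̂]ₓ + (1−cosω) n̂n̂ᵀ gives
  R = [-0.801782, +0.450794, +0.392341; -0.563646, -0.788610, -0.245758; +0.198618, -0.418186, +0.886381]
β = atan2(√(R₁₃²+R₂₃²), R₃₃) = 0.481327; α = atan2(R₂₃, R₁₃) mod 2π = 5.723588; γ = atan2(R₃₂, −R₃₁) mod 2π = 4.268980
D^4_{-1,1}(5.7236,0.4813,4.2690) = e^{-i·-1·5.7236}·d^4_{-1,1}(0.4813)·e^{-i·1·4.2690}. Compute d first:
Half-angle: c=0.971180, s=0.238347. N=√(6·120·120·6)=720.000000
k∈{2,3,4,5} keeps every argument non-negative
  k=2: (−1)^0·720.0000/(72)·0.9712^6·0.2383^2 = +0.476671
  k=3: (−1)^1·720.0000/(24)·0.9712^4·0.2383^4 = -0.086131
  k=4: (−1)^2·720.0000/(48)·0.9712^2·0.2383^6 = +0.002594
  k=5: (−1)^3·720.0000/(720)·0.9712^0·0.2383^8 = -0.000010
d^4_{-1,1}(0.4813) = +0.476671 -0.086131 +0.002594 -0.000010 = +0.393123
|D^4_{-1,1}|² = |d^4_{-1,1}(β)|² = (+0.393123)² = 0.154546 (the z-rotation phases have unit modulus)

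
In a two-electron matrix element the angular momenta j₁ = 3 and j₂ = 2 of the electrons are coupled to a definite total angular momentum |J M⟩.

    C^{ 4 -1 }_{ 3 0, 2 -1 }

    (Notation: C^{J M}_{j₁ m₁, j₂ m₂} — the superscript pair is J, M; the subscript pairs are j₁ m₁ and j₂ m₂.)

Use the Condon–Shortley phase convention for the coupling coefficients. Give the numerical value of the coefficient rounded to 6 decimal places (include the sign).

j₁+j₂−J=1  J+j₁−j₂=5  J−j₁+j₂=3  j₁+j₂+J+1=10
(j₁±m₁, j₂±m₂, J±M) = (3,3,1,3,3,5)
P² = 1944/7
sum k=0..1:
  [0] +1/24 = 1/24
  [1] −1/72 = -1/72
S = 1/36
C² = P²·S² = 3/14 ; C = +0.462910

+√(3/14) ≈ +0.462910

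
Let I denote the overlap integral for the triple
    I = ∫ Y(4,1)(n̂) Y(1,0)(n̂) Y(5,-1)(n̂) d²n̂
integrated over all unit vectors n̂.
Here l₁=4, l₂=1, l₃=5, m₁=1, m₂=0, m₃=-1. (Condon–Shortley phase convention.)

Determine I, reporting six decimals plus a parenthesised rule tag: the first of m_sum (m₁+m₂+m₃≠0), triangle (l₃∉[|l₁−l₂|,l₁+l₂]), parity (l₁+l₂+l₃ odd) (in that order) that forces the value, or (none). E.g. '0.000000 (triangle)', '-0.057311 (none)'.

-0.240571 (none)

m-sum 0 ✓  L=10 even ✓  3≤5≤5 ✓
Π(2lᵢ+1) = 9×3×11 = 297
triangle coeff Δ(4,1,5) = 1/495
Σ_t [0,0]: t=0:+1/576 = 1/576
(3j)²=5/99 [(4 1 5; 0 0 0)], sign=-1
Σ_t [0,0]: t=0:+1/720 = 1/720
(3j)²=8/165 [(4 1 5; 1 0 -1)], sign=+1
⇒ 4πI² = 8/11
I = (-1)√(8/11/(4π)) = -0.24057125
No selection rule forces the value: the integral is nonzero (none).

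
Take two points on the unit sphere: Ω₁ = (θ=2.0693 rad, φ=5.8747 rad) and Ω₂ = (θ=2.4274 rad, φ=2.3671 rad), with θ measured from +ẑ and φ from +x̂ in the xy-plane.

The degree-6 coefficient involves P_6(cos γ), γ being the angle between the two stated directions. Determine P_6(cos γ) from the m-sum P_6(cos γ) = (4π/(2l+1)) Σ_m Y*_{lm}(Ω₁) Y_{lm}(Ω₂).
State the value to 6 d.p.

Expand P_6 via completeness: Σ_{m} conj(Y_{6,m}) at Ω₁ times Y_{6,m} at Ω₂ —
  m=-6: (-0.170933-0.141273i) × (-0.002495-0.038069i) = -0.004952+0.006860i  (running Σ = -0.004952+0.006860i)
  m=-5: (+0.189992+0.372519i) × (-0.113519-0.101768i) = +0.016343-0.061623i  (running Σ = +0.011391-0.054764i)
  m=-4: (-0.020290-0.320904i) × (-0.346464+0.015123i) = +0.011883+0.110875i  (running Σ = +0.023274+0.056111i)
  m=-3: (+0.034679-0.096396i) × (-0.310200+0.331191i) = +0.021168+0.041387i  (running Σ = +0.044442+0.097499i)
  m=-2: (-0.239069+0.254663i) × (+0.004512+0.206851i) = -0.053756-0.048303i  (running Σ = -0.009314+0.049196i)
  m=-1: (+0.021172-0.009164i) × (-0.199804-0.195492i) = -0.006022-0.002308i  (running Σ = -0.015335+0.046888i)
  m=0: (+0.337002-0.000000i) × (-0.301431+0.000000i) = -0.101583+0.000000i  (running Σ = -0.116918+0.046888i)
  m=1: (-0.021172-0.009164i) × (+0.199804-0.195492i) = -0.006022+0.002308i  (running Σ = -0.122940+0.049196i)
  m=2: (-0.239069-0.254663i) × (+0.004512-0.206851i) = -0.053756+0.048303i  (running Σ = -0.176696+0.097499i)
  m=3: (-0.034679-0.096396i) × (+0.310200+0.331191i) = +0.021168-0.041387i  (running Σ = -0.155528+0.056111i)
  m=4: (-0.020290+0.320904i) × (-0.346464-0.015123i) = +0.011883-0.110875i  (running Σ = -0.143645-0.054764i)
  m=5: (-0.189992+0.372519i) × (+0.113519-0.101768i) = +0.016343+0.061623i  (running Σ = -0.127302+0.006860i)
  m=6: (-0.170933+0.141273i) × (-0.002495+0.038069i) = -0.004952-0.006860i  (running Σ = -0.132253+0.000000i)
Accumulated sum -0.132253+0.000000i; after 4π/(2l+1) scaling, -0.127842+0.000000i ⇒ P_6 = -0.127842

-0.127842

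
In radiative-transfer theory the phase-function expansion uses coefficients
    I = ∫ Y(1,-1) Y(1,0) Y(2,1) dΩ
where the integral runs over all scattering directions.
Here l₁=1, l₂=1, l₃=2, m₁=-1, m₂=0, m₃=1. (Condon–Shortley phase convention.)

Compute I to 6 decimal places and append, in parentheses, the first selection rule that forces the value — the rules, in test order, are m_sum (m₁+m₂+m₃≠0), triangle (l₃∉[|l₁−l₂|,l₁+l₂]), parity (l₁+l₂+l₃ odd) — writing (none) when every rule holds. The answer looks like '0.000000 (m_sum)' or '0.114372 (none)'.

Rules hold: Σm=0, L=4 even, 0≤2≤2.
N = 3·3·5 = 45
Δ = 0!·2!·2!/5! = 1/30
Racah Σ t=0..0: t=0:+1/1 = 1/1
⇒ 3j(1 1 2; 0 0 0)² = 2/15, sgn +1
Racah Σ t=0..0: t=0:+1/2 = 1/2
⇒ 3j(1 1 2; -1 0 1)² = 1/10, sgn -1
4πI² = N·(3j₀)²·(3jₘ)² = 3/5
I = -1·√(0.6/4π) = -0.21850969
No selection rule forces the value: the integral is nonzero (none).

-0.218510 (none)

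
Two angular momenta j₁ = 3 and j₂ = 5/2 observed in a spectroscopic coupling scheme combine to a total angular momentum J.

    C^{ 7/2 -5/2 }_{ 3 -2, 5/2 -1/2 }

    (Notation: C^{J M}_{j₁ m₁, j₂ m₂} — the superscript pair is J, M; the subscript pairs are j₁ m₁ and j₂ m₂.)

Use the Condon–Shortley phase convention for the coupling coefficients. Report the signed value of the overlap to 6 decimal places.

-0.178174

√[8·2!4!3!/10! · 1!5!2!3!1!6!] = √(4608/7)
  +(−1)^1/∏(1,1,4,1,0,2)! = -1/48  (running -1/48)
  +(−1)^2/∏(2,0,3,0,1,3)! = 1/72  (running -1/144)
⟨..|..⟩ = √(4608/7)·(-1/144) = -0.178174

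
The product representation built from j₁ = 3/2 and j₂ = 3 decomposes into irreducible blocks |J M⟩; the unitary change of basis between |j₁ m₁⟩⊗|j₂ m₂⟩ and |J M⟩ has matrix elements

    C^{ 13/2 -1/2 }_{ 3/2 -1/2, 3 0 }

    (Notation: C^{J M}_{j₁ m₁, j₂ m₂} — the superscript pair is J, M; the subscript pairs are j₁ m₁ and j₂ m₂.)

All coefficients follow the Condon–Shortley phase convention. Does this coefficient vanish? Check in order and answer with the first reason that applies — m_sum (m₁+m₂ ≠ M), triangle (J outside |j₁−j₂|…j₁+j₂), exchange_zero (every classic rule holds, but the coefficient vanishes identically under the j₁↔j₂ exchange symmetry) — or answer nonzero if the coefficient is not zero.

triangle

m-sum: m₁+m₂ = -1/2+0 = -1/2, M = -1/2  ✓
triangle: need |j₁−j₂| ≤ J ≤ j₁+j₂, i.e. J ∈ [3/2, 9/2]; J = 13/2 is outside ✗ ⇒ coefficient is 0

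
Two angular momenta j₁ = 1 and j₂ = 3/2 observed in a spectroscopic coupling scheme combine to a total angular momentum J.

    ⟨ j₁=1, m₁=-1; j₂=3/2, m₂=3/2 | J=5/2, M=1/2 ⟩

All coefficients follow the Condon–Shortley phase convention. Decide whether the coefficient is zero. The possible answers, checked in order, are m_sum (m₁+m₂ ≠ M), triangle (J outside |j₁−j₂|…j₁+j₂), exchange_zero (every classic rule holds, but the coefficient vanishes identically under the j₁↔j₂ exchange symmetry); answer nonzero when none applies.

nonzero

m-sum: m₁+m₂ = -1+3/2 = 1/2, M = 1/2  ✓
triangle: |j₁−j₂| = 1/2 ≤ J = 5/2 ≤ j₁+j₂ = 5/2  ✓
exchange: j₁≠j₂ or m₁≠m₂ — the exchange symmetry imposes no constraint here
value check: CG = +√(1/10) = +0.316228 ≠ 0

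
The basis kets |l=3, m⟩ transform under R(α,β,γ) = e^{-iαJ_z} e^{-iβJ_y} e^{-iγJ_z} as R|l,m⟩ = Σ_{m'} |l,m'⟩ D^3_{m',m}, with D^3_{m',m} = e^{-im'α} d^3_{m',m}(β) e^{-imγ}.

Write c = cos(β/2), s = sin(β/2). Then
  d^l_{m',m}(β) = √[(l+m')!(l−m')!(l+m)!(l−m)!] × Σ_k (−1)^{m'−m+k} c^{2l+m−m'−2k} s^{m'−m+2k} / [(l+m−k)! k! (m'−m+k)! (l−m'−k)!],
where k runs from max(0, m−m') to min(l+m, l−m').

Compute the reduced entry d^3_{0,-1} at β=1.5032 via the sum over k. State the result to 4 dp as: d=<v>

d^3_{0,-1}(β=1.5032) via the finite sum:
With c≡cos(β/2)=0.730597 and s≡sin(β/2)=0.682809, N=[6·6·2·24]^{1/2}=41.569219
k: max(0,(-1)−(0))=0 … min(3+(-1),3−(0))=2
  k=0: (−1)^1·41.5692/(12)·0.7306^5·0.6828^1 = -0.492357
  k=1: (−1)^2·41.5692/(4)·0.7306^3·0.6828^3 = +1.290158
  k=2: (−1)^3·41.5692/(12)·0.7306^1·0.6828^5 = -0.375633
d^3_{0,-1}(1.5032) = -0.492357 +1.290158 -0.375633 = +0.422169

d=0.4222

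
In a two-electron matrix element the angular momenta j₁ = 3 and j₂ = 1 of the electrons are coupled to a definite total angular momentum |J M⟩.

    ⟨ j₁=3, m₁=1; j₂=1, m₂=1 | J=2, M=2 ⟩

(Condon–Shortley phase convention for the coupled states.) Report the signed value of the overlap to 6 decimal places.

√[5·2!4!0!/7! · 4!2!2!0!4!0!] = √(768/7)
  +(−1)^2/∏(2,0,0,0,4,0)! = 1/48  (running 1/48)
⟨..|..⟩ = √(768/7)·(1/48) = +0.218218

+0.218218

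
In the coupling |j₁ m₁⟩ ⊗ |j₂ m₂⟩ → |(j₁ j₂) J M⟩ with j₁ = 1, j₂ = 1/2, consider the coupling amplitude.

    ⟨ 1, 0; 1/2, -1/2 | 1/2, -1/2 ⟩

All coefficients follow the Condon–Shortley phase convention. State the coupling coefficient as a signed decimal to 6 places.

j₁+j₂−J=1  J+j₁−j₂=1  J−j₁+j₂=0  j₁+j₂+J+1=3
(j₁±m₁, j₂±m₂, J±M) = (1,1,0,1,0,1)
P² = 1/3
sum k=0..0:
  [0] +1/1 = 1
S = 1
C² = P²·S² = 1/3 ; C = +0.577350

+0.577350  (= +√(1/3))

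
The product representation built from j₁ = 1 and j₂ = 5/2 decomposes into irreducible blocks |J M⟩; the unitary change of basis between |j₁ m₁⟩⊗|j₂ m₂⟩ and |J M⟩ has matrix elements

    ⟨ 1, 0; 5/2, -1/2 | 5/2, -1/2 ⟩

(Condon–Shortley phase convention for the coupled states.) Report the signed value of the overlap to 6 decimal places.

+√(1/35) = +0.169031

√[6·1!1!4!/7! · 1!1!2!3!2!3!] = √(144/35)
  +(−1)^0/∏(0,1,1,2,0,2)! = 1/4  (running 1/4)
  +(−1)^1/∏(1,0,0,1,1,3)! = -1/6  (running 1/12)
⟨..|..⟩ = √(144/35)·(1/12) = +0.169031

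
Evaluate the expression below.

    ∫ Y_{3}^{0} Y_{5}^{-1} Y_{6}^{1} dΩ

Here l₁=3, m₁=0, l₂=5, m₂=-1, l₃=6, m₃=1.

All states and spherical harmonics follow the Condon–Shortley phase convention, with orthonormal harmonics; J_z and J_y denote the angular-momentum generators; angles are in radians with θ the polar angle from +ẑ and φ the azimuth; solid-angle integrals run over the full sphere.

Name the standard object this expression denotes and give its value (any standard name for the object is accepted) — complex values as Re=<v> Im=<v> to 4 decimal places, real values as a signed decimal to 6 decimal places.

This is a Gaunt coefficient — the integral of a triple product of spherical harmonics over the sphere.
m-sum 0 ✓  L=14 even ✓  2≤6≤8 ✓
Π(2lᵢ+1) = 7×11×13 = 1001
triangle coeff Δ(3,5,6) = 1/675675
Σ_t [0,2]: t=0:+1/8640 t=1:−1/2304 t=2:+1/8640 = -7/34560
(3j)²=7/429 [(3 5 6; 0 0 0)], sign=-1
Σ_t [0,2]: t=0:+1/6912 t=1:−1/2880 t=2:+1/17280 = -1/6912
(3j)²=5/429 [(3 5 6; 0 -1 1)], sign=+1
⇒ 4πI² = 245/1287
I = (-1)√(245/1287/(4π)) = -0.12308038

Gaunt coefficient, -0.123080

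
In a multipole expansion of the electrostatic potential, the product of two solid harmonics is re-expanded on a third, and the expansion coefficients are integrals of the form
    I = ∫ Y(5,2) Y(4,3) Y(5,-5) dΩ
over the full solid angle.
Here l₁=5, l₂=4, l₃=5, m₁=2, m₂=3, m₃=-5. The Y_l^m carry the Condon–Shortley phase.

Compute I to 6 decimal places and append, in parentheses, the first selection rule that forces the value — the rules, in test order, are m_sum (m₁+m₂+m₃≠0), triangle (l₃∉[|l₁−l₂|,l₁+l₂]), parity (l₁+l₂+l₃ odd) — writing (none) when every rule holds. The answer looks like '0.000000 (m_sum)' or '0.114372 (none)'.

0.140629 (none)

Checks pass: Σm=0; 14 even; l₃=5∈[1,9].
(2·5+1)(2·4+1)(2·5+1) = 1089
Δ: 4! 6! 4! / 15! → 1/3153150
sum: t=0:+1/69120 t=1:−1/1728 t=2:+1/576 t=3:−1/1728 t=4:+1/69120 = 7/11520
3j²(5 4 5; 0 0 0) = Δ·Π!·Σ² = 2/143  (sign -1)
sum: t=3:−1/103680 = -1/103680
3j²(5 4 5; 2 3 -5) = Δ·Π!·Σ² = 7/429  (sign -1)
combine: 4πI² = 1089·2/143·7/429 = 42/169
take √, sign +1: I = 0.14062948
No selection rule forces the value: the integral is nonzero (none).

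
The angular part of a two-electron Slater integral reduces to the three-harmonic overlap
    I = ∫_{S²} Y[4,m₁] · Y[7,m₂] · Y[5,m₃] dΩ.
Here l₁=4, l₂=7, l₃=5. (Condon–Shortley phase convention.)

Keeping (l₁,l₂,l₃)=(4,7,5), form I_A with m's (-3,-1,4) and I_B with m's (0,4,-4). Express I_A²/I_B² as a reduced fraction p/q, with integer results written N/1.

3703/10560

Same 4,7,5: normalisation and zero-m 3j drop out of the ratio.
A: Δ: 6! 2! 8! / 17! → 1/6126120; sum: t=5:−1/1209600 t=6:+1/29030400 = -23/29030400; 3j²(4 7 5; -3 -1 4) = Δ·Π!·Σ² = 529/97240  (sign +1)
B: Δ: 6! 2! 8! / 17! → 1/6126120; sum: t=3:−1/1451520 t=4:+1/483840 = 1/725760; 3j²(4 7 5; 0 4 -4) = Δ·Π!·Σ² = 24/1547  (sign -1)
I_A²/I_B² = (529/97240)/(24/1547) = 3703/10560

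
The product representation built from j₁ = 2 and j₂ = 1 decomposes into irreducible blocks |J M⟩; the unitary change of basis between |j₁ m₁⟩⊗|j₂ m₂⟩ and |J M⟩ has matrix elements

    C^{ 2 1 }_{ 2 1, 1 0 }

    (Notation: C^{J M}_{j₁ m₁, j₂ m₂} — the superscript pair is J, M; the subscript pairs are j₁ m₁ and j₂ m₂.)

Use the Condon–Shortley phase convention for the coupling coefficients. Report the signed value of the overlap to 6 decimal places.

triangle: 1!·3!·1!/6! = 6/720
(j±m)!: 3!·1!·1!·1!·3!·1! = 36
prefactor² = (2J+1)·Δ·N² = 3/2
  k=0: +1/(0!·1!·1!·1!·2!·0!) = 1/2
  k=1: −1/(1!·0!·0!·0!·3!·1!) = -1/6
Σ = 1/3  ⇒  CG² = 3/2·(1/3)² = 1/6
CG = +√(1/6) = +0.408248

+0.408248  (= +√(1/6))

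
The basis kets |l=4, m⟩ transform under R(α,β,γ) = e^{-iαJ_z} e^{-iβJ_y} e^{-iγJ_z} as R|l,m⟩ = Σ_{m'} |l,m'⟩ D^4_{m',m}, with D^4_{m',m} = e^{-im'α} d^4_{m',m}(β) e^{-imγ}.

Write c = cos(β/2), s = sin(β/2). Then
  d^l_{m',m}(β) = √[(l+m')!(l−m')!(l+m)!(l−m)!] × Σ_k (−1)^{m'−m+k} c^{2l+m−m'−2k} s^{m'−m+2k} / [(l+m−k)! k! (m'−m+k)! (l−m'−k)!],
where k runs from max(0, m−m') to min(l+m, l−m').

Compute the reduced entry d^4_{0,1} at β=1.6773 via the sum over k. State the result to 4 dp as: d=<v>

d=0.1726

d^4_{0,1}(β=1.6773) via the finite sum:
With c≡cos(β/2)=0.668467 and s≡sin(β/2)=0.743741, N=[24·24·120·6]^{1/2}=643.987578
k: max(0,(1)−(0))=1 … min(4+(1),4−(0))=4
  k=1: (−1)^0·643.9876/(144)·0.6685^7·0.7437^1 = +0.198380
  k=2: (−1)^1·643.9876/(24)·0.6685^5·0.7437^3 = -1.473444
  k=3: (−1)^2·643.9876/(24)·0.6685^3·0.7437^5 = +1.823966
  k=4: (−1)^3·643.9876/(144)·0.6685^1·0.7437^7 = -0.376313
d^4_{0,1}(1.6773) = +0.198380 -1.473444 +1.823966 -0.376313 = +0.172591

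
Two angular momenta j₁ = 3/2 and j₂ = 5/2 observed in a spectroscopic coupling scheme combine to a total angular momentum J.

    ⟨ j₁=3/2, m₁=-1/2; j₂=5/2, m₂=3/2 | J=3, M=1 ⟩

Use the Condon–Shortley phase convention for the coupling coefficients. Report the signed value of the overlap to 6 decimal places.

j₁+j₂−J=1  J+j₁−j₂=2  J−j₁+j₂=4  j₁+j₂+J+1=8
(j₁±m₁, j₂±m₂, J±M) = (1,2,4,1,4,2)
P² = 96/5
sum k=0..1:
  [0] +1/48 = 1/48
  [1] −1/6 = -1/6
S = -7/48
C² = P²·S² = 49/120 ; C = -0.639010

−√(49/120) ≈ -0.639010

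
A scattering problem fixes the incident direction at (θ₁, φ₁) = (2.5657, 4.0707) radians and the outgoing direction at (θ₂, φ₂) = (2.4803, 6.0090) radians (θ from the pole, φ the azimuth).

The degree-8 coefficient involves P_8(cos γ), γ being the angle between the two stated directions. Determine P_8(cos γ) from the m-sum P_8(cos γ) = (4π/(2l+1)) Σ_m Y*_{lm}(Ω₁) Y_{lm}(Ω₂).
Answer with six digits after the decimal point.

0.048478

Summing Y*_{l m}(θ₁,φ₁)·Y_{l m}(θ₂,φ₂) over m ∈ [−8, 8]; prefactor 4π/(2·8+1) = 0.739198:
  term(m=-8) = -0.00004 - 0.00001j   from Y*(Ω₁)=0.00163 + 0.00364j, Y(Ω₂)=-0.00608 + 0.00847j
  term(m=-7) = 0.00071 - 0.00111j   from Y*(Ω₁)=0.02397 + 0.00537j, Y(Ω₂)=0.01831 - 0.05039j
  term(m=-6) = 0.00936 + 0.01273j   from Y*(Ω₁)=0.07121 - 0.06103j, Y(Ω₂)=-0.01251 + 0.16802j
  term(m=-5) = -0.08462 + 0.02312j   from Y*(Ω₁)=-0.01648 - 0.24613j, Y(Ω₂)=-0.07060 - 0.34851j
  term(m=-4) = 0.02147 - 0.21234j   from Y*(Ω₁)=-0.37143 - 0.24062j, Y(Ω₂)=0.22015 + 0.42908j
  term(m=-3) = 0.13078 + 0.06615j   from Y*(Ω₁)=-0.44483 + 0.16453j, Y(Ω₂)=-0.21024 - 0.22647j
  term(m=-2) = 0.01452 - 0.01312j   from Y*(Ω₁)=-0.03331 + 0.11268j, Y(Ω₂)=-0.14212 - 0.08682j
  term(m=-1) = -0.05407 - 0.14044j   from Y*(Ω₁)=-0.22387 - 0.29962j, Y(Ω₂)=0.38734 + 0.10895j
  term(m=+0) = -0.01065 + 0.00000j   from Y*(Ω₁)=-0.25162 + 0.00000j, Y(Ω₂)=0.04233 + 0.00000j
  term(m=+1) = -0.05407 + 0.14044j   from Y*(Ω₁)=0.22387 - 0.29962j, Y(Ω₂)=-0.38734 + 0.10895j
  term(m=+2) = 0.01452 + 0.01312j   from Y*(Ω₁)=-0.03331 - 0.11268j, Y(Ω₂)=-0.14212 + 0.08682j
  term(m=+3) = 0.13078 - 0.06615j   from Y*(Ω₁)=0.44483 + 0.16453j, Y(Ω₂)=0.21024 - 0.22647j
  term(m=+4) = 0.02147 + 0.21234j   from Y*(Ω₁)=-0.37143 + 0.24062j, Y(Ω₂)=0.22015 - 0.42908j
  term(m=+5) = -0.08462 - 0.02312j   from Y*(Ω₁)=0.01648 - 0.24613j, Y(Ω₂)=0.07060 - 0.34851j
  term(m=+6) = 0.00936 - 0.01273j   from Y*(Ω₁)=0.07121 + 0.06103j, Y(Ω₂)=-0.01251 - 0.16802j
  term(m=+7) = 0.00071 + 0.00111j   from Y*(Ω₁)=-0.02397 + 0.00537j, Y(Ω₂)=-0.01831 - 0.05039j
  term(m=+8) = -0.00004 + 0.00001j   from Y*(Ω₁)=0.00163 - 0.00364j, Y(Ω₂)=-0.00608 - 0.00847j
Accumulated sum 0.06558 - 0.00000j; after 4π/(2l+1) scaling, 0.04848 - 0.00000j ⇒ P_8 = 0.048478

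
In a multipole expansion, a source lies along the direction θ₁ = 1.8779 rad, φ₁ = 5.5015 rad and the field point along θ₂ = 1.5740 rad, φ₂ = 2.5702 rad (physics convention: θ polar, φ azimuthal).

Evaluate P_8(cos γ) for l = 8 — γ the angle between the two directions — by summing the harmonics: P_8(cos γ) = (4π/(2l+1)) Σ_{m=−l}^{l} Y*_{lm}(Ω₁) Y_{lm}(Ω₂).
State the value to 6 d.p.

-0.316456

Summing Y*_{l m}(θ₁,φ₁)·Y_{l m}(θ₂,φ₂) over m ∈ [−8, 8]; prefactor 4π/(2·8+1) = 0.739198:
  m=-8: (0.351154, 0.010433) × (-0.072558, -0.510275) = (-0.020155, -0.179942)  (running Σ = (-0.020155, -0.179942))
  m=-7: (-0.306828, -0.323206) × (-0.004318, -0.004997) = (-0.000290, 0.002929)  (running Σ = (-0.020445, -0.177013))
  m=-6: (-0.002332, 0.104666) × (0.360978, 0.106449) = (-0.011983, 0.037534)  (running Σ = (-0.032429, -0.139479))
  m=-5: (-0.226955, 0.218681) × (0.007500, -0.002194) = (-0.001222, 0.002138)  (running Σ = (-0.033651, -0.137341))
  m=-4: (0.232670, 0.003456) × (-0.221668, 0.255418) = (-0.052458, 0.058662)  (running Σ = (-0.086110, -0.078679))
  m=-3: (0.151855, 0.155276) × (-0.001199, 0.008308) = (-0.001472, 0.001075)  (running Σ = (-0.087582, -0.077603))
  m=-2: (0.002025, -0.272729) × (-0.133831, -0.293350) = (-0.080276, 0.035905)  (running Σ = (-0.167858, -0.041698))
  m=-1: (0.120326, -0.119436) × (-0.007271, -0.004675) = (-0.001433, 0.000306)  (running Σ = (-0.169291, -0.041392))
  m=0: (-0.281595, -0.000000) × (0.317919, 0.000000) = (-0.089525, -0.000000)  (running Σ = (-0.258816, -0.041392))
  m=1: (-0.120326, -0.119436) × (0.007271, -0.004675) = (-0.001433, -0.000306)  (running Σ = (-0.260249, -0.041698))
  m=2: (0.002025, 0.272729) × (-0.133831, 0.293350) = (-0.080276, -0.035905)  (running Σ = (-0.340525, -0.077603))
  m=3: (-0.151855, 0.155276) × (0.001199, 0.008308) = (-0.001472, -0.001075)  (running Σ = (-0.341997, -0.078679))
  m=4: (0.232670, -0.003456) × (-0.221668, -0.255418) = (-0.052458, -0.058662)  (running Σ = (-0.394456, -0.137341))
  m=5: (0.226955, 0.218681) × (-0.007500, -0.002194) = (-0.001222, -0.002138)  (running Σ = (-0.395678, -0.139479))
  m=6: (-0.002332, -0.104666) × (0.360978, -0.106449) = (-0.011983, -0.037534)  (running Σ = (-0.407661, -0.177013))
  m=7: (0.306828, -0.323206) × (0.004318, -0.004997) = (-0.000290, -0.002929)  (running Σ = (-0.407952, -0.179942))
  m=8: (0.351154, -0.010433) × (-0.072558, 0.510275) = (-0.020155, 0.179942)  (running Σ = (-0.428107, 0.000000))
Σ over m = (-0.428107, 0.000000); ×(4π/17) → (-0.316456, 0.000000). Real part: -0.316456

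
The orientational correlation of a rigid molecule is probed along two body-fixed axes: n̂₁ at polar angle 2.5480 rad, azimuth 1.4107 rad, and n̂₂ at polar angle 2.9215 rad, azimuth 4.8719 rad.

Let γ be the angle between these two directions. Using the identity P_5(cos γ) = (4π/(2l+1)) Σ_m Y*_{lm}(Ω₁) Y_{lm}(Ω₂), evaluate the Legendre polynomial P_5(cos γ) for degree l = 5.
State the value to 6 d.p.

-0.354065

Summing Y*_{l m}(θ₁,φ₁)·Y_{l m}(θ₂,φ₂) over m ∈ [−5, 5]; prefactor 4π/(2·5+1) = 1.142397:
  [-5]  conj(Y_{5,-5})(Ω₁) = 0.01824 + 0.01770j ; Y_{5,-5}(Ω₂) = 0.00016 + 0.00016j ; Δ = 0.00000 + 0.00001j
  [-4]  conj(Y_{5,-4})(Ω₁) = -0.09549 + 0.07116j ; Y_{5,-4}(Ω₂) = -0.00261 + 0.00194j ; Δ = 0.00011 - 0.00037j
  [-3]  conj(Y_{5,-3})(Ω₁) = -0.14501 - 0.27834j ; Y_{5,-3}(Ω₂) = -0.01255 - 0.02419j ; Δ = -0.00491 + 0.00700j
  [-2]  conj(Y_{5,-2})(Ω₁) = 0.44281 - 0.14684j ; Y_{5,-2}(Ω₂) = 0.13900 - 0.04591j ; Δ = 0.05481 - 0.04074j
  [-1]  conj(Y_{5,-1})(Ω₁) = 0.03699 + 0.22909j ; Y_{5,-1}(Ω₂) = 0.07456 + 0.46345j ; Δ = -0.10341 + 0.03423j
  [+0]  conj(Y_{5,0})(Ω₁) = 0.32512 + 0.00000j ; Y_{5,0}(Ω₂) = -0.62474 + 0.00000j ; Δ = -0.20312 + 0.00000j
  [+1]  conj(Y_{5,1})(Ω₁) = -0.03699 + 0.22909j ; Y_{5,1}(Ω₂) = -0.07456 + 0.46345j ; Δ = -0.10341 - 0.03423j
  [+2]  conj(Y_{5,2})(Ω₁) = 0.44281 + 0.14684j ; Y_{5,2}(Ω₂) = 0.13900 + 0.04591j ; Δ = 0.05481 + 0.04074j
  [+3]  conj(Y_{5,3})(Ω₁) = 0.14501 - 0.27834j ; Y_{5,3}(Ω₂) = 0.01255 - 0.02419j ; Δ = -0.00491 - 0.00700j
  [+4]  conj(Y_{5,4})(Ω₁) = -0.09549 - 0.07116j ; Y_{5,4}(Ω₂) = -0.00261 - 0.00194j ; Δ = 0.00011 + 0.00037j
  [+5]  conj(Y_{5,5})(Ω₁) = -0.01824 + 0.01770j ; Y_{5,5}(Ω₂) = -0.00016 + 0.00016j ; Δ = 0.00000 - 0.00001j
Σ over m = -0.30993 + 0.00000j; ×(4π/11) → -0.35407 + 0.00000j. Real part: -0.354065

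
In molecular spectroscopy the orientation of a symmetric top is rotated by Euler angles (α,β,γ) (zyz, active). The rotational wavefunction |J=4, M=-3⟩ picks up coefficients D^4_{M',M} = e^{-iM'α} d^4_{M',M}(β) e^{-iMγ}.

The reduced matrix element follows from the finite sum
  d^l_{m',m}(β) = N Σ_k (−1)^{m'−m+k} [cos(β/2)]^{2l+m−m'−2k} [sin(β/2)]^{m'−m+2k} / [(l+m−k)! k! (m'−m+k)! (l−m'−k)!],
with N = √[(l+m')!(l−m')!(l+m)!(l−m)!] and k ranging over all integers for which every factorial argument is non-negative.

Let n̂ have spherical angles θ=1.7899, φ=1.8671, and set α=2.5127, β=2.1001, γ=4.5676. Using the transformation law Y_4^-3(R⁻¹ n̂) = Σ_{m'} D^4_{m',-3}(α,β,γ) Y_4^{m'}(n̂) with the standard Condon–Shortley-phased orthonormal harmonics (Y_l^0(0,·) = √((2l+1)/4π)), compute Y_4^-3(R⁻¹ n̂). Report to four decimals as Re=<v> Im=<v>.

Re=0.1978 Im=0.1290

Need the full column D^4_{m',-3} for m'=−4..4 at α=2.5127, β=2.1001, γ=4.5676.
cos(β/2)=0.497528, sin(β/2)=0.867448
d^4_{-4,-3}: single k=1 term ⇒ +0.018514;  D = +0.003527-0.018175i
d^4_{-3,-3}: k∈[0..1] ⇒ +0.003754 -0.079889 = -0.076135;  D = +0.055694-0.051910i
d^4_{-2,-3}: k∈[0..1] ⇒ -0.024492 +0.223358 = +0.198866;  D = +0.197403-0.024074i
d^4_{-1,-3}: k∈[0..1] ⇒ +0.090586 -0.458946 = -0.368361;  D = +0.321927+0.179033i
d^4_{0,-3}: k∈[0..1] ⇒ -0.235440 +0.715704 = +0.480263;  D = +0.202112+0.435665i
d^4_{1,-3}: k∈[0..1] ⇒ +0.458946 -0.837078 = -0.378131;  D = -0.073093+0.370999i
d^4_{2,-3}: k∈[0..1] ⇒ -0.678976 +0.687996 = +0.009020;  D = -0.006616+0.006131i
d^4_{3,-3}: k∈[0..1] ⇒ +0.738233 -0.320589 = +0.417645;  D = +0.414716-0.049369i
d^4_{4,-3}: single k=0 term ⇒ -0.520076;  D = +0.453790+0.254074i
Y_4^{m'}(θ=1.7899,φ=1.8671) and Σ D·Y over m':
  (+0.0035-0.0182i)·(+0.1511-0.3722i)  (+0.0557-0.0519i)·(-0.1964-0.1595i)  (+0.1974-0.0241i)·(+0.1769-0.1191i)  (+0.3219+0.1790i)·(-0.0782-0.2562i)  (+0.2021+0.4357i)·(+0.1757+0.0000i)  (-0.0731+0.3710i)·(+0.0782-0.2562i)  (-0.0066+0.0061i)·(+0.1769+0.1191i)  (+0.4147-0.0494i)·(+0.1964-0.1595i)  (+0.4538+0.2541i)·(+0.1511+0.3722i)
Y_4^-3(R⁻¹ n̂) = +0.197839+0.129037i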